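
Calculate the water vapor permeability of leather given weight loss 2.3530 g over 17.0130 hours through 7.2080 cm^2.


Formula: WVP = loss / (area * time)
Substituting: WVP = 2.3530 / (7.2080 * 17.0130)
Result: 0.0191878 g/(cm^2*hr)


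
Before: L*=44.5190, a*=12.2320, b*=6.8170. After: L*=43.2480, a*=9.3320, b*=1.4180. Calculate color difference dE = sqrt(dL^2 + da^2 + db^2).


dL = -1.2710, da = -2.9000, db = -5.3990
dE = sqrt((-1.2710)^2 + (-2.9000)^2 + (-5.3990)^2) = 6.2590


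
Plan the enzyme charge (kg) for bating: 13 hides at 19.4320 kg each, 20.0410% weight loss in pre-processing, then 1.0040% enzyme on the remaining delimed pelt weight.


Total_raw = N * avg_wt = 13 * 19.4320 = 252.6160 kg
Substrate = Total_raw * (1 - loss/100) = 252.6160 * (1 - 20.0410/100) = 201.9892 kg
Enzyme = Substrate * pct / 100 = 201.9892 * 1.0040 / 100 = 2.0280 kg


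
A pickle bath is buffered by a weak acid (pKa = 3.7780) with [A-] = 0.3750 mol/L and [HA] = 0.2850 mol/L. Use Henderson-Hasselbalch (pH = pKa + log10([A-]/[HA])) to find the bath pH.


ratio = [A-] / [HA] = 0.3750 / 0.2850 = 1.3158
log10(ratio) = 0.1192
pH = pKa + log10(ratio) = 3.7780 + 0.1192 = 3.8972


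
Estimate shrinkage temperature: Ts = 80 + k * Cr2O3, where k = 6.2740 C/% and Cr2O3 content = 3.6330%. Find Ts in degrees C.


Formula: Ts = 80 + k * Cr2O3
Substituting: Ts = 80 + 6.2740 * 3.6330
Result: 102.7934 C


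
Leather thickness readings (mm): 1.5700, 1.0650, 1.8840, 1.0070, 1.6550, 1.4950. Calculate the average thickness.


Formula: Average = sum / n
Substituting: Average = 8.6760 / 6
Result: 1.4460 mm


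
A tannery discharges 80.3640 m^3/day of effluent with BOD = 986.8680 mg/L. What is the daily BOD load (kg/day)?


Formula: BOD_load = volume * conc / 1000
Substituting: BOD_load = 80.3640 * 986.8680 / 1000
Result: 79.3087 kg/day


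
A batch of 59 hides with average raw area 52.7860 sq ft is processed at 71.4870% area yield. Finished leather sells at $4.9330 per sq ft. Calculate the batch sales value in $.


Raw_total = N * avg_area = 59 * 52.7860 = 3114.3740 sq ft
Finished = Raw_total * yield / 100 = 3114.3740 * 71.4870 / 100 = 2226.3725 sq ft
Value = Finished * price = 2226.3725 * 4.9330 = 10982.6957 $


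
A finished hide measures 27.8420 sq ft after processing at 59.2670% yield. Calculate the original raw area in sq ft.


Formula: raw = finished * 100 / yield
Substituting: raw = 27.8420 * 100 / 59.2670
Result: 46.9772 sq ft


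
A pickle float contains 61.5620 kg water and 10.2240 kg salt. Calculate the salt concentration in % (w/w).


Formula: Conc = salt / (water + salt) * 100
Substituting: Conc = 10.2240 / (61.5620 + 10.2240) * 100
Result: 14.2423 %


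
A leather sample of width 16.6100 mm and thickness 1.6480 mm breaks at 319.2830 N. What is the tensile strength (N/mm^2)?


Formula: TS = force / (width * thickness)
Substituting: TS = 319.2830 / (16.6100 * 1.6480)
Result: 11.6640 N/mm^2


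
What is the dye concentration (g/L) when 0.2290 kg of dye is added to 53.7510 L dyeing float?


Formula: Conc = dye_mass(kg) / volume(L) * 1000
Substituting: Conc = 0.2290 / 53.7510 * 1000
Result: 4.2604 g/L


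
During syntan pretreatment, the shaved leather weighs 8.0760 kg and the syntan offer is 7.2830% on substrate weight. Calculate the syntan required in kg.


Formula: Syntan = substrate * pct / 100
Substituting: Syntan = 8.0760 * 7.2830 / 100
Result: 0.5882 kg


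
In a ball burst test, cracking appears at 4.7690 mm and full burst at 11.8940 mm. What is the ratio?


Formula: Ratio = crack / burst
Substituting: Ratio = 4.7690 / 11.8940
Result: 0.4010


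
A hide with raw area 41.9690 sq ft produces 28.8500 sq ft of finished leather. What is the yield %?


Formula: Yield = finished / raw * 100
Substituting: Yield = 28.8500 / 41.9690 * 100
Result: 68.7412 %


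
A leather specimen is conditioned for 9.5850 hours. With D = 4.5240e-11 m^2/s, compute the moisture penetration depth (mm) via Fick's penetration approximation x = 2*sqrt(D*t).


t = 9.5850 hr * 3600 = 34506.0000 s
D * t = 4.5240e-11 * 34506.0000 = 1.5611e-06
x = 2 * sqrt(D*t) = 2 * sqrt(1.5611e-06) = 0.00249884 m = 2.4988 mm


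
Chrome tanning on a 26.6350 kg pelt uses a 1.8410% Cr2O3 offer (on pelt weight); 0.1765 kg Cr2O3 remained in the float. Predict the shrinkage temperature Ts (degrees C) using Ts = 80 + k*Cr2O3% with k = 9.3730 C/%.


Offered = pelt * offer_pct / 100 = 26.6350 * 1.8410 / 100 = 0.4904 kg
Uptake = offered - residual = 0.4904 - 0.1765 = 0.3139 kg
Cr2O3% on pelt = uptake / pelt * 100 = 0.3139 / 26.6350 * 100 = 1.1783 %
Ts = 80 + k * Cr2O3% = 80 + 9.3730 * 1.1783 = 91.0446 C


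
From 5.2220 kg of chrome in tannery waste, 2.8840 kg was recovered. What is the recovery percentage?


Formula: Recovery = recovered / input * 100
Substituting: Recovery = 2.8840 / 5.2220 * 100
Result: 55.2279 %


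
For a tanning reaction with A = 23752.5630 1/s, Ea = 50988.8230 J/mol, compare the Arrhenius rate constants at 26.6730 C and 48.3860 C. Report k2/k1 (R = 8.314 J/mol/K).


T1 = 26.6730 + 273.15 = 299.8230 K; T2 = 48.3860 + 273.15 = 321.5360 K
k1 = A * exp(-Ea/(R*T1)) = 23752.5630 * exp(-50988.8230/(8.314*299.8230)) = 3.1060e-05 1/s
k2 = A * exp(-Ea/(R*T2)) = 23752.5630 * exp(-50988.8230/(8.314*321.5360)) = 1.2362e-04 1/s
k2/k1 = 1.2362e-04 / 3.1060e-05 = 3.9801


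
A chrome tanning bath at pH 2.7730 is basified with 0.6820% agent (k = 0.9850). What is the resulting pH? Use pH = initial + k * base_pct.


Formula: pH_final = pH_initial + k * base_pct
Substituting: pH_final = 2.7730 + 0.9850 * 0.6820
Result: 3.4448


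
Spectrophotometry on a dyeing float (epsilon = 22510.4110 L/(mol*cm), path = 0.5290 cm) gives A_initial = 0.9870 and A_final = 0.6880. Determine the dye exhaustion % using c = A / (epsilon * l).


c_initial = A_i / (epsilon * l) = 0.9870 / (22510.4110 * 0.5290) = 8.2885e-05 mol/L
c_final = A_f / (epsilon * l) = 0.6880 / (22510.4110 * 0.5290) = 5.7776e-05 mol/L
Exhaustion = (c_initial - c_final) / c_initial * 100 = (8.2885e-05 - 5.7776e-05) / 8.2885e-05 * 100 = 30.2938 %


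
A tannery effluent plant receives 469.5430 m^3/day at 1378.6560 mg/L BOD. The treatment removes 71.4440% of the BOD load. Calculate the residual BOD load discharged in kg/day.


Load_in = volume * conc / 1000 = 469.5430 * 1378.6560 / 1000 = 647.3383 kg/day
Removed = Load_in * eff / 100 = 647.3383 * 71.4440 / 100 = 462.4844 kg/day
Load_out = Load_in - Removed = 647.3383 - 462.4844 = 184.8539 kg/day


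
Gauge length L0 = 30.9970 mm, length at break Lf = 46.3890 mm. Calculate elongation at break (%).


Formula: Elongation = (Lf - L0) / L0 * 100
Substituting: Elongation = (46.3890 - 30.9970) / 30.9970 * 100
Result: 49.6564 %


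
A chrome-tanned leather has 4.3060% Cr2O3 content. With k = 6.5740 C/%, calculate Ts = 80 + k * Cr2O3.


Formula: Ts = 80 + k * Cr2O3
Substituting: Ts = 80 + 6.5740 * 4.3060
Result: 108.3076 C


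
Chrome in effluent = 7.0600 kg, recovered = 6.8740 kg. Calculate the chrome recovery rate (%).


Formula: Recovery = recovered / input * 100
Substituting: Recovery = 6.8740 / 7.0600 * 100
Result: 97.3654 %


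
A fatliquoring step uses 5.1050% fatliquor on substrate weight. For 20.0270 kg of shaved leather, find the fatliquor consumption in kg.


Formula: Fat = substrate * pct / 100
Substituting: Fat = 20.0270 * 5.1050 / 100
Result: 1.0224 kg


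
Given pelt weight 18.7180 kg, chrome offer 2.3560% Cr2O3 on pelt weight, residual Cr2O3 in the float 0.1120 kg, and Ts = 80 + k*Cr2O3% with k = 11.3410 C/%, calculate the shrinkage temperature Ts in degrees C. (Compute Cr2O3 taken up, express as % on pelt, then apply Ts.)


Offered = pelt * offer_pct / 100 = 18.7180 * 2.3560 / 100 = 0.4410 kg
Uptake = offered - residual = 0.4410 - 0.1120 = 0.3290 kg
Cr2O3% on pelt = uptake / pelt * 100 = 0.3290 / 18.7180 * 100 = 1.7576 %
Ts = 80 + k * Cr2O3% = 80 + 11.3410 * 1.7576 = 99.9335 C


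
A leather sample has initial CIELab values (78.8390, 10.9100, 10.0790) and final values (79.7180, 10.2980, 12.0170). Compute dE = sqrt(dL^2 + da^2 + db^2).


dL = 0.8790, da = -0.6120, db = 1.9380
dE = sqrt(0.8790^2 + (-0.6120)^2 + 1.9380^2) = 2.2143


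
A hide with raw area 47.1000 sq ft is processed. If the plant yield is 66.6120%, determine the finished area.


Formula: finished = raw * yield / 100
Substituting: finished = 47.1000 * 66.6120 / 100
Result: 31.3743 sq ft


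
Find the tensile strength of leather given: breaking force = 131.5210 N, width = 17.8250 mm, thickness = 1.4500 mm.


Formula: TS = force / (width * thickness)
Substituting: TS = 131.5210 / (17.8250 * 1.4500)
Result: 5.0886 N/mm^2


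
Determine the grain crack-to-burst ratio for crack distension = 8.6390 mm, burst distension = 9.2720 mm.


Formula: Ratio = crack / burst
Substituting: Ratio = 8.6390 / 9.2720
Result: 0.9317


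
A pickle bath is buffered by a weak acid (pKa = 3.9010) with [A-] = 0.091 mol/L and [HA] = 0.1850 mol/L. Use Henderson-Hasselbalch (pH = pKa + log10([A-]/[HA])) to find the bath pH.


ratio = [A-] / [HA] = 0.091 / 0.1850 = 0.4919
log10(ratio) = -0.3081
pH = pKa + log10(ratio) = 3.9010 - 0.3081 = 3.5929


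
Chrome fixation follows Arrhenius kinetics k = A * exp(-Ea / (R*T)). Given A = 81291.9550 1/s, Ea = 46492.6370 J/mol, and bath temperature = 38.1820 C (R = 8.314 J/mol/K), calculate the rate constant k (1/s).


T_K = T_C + 273.15 = 38.1820 + 273.15 = 311.3320 K
exponent = -Ea / (R * T_K) = -46492.6370 / (8.314 * 311.3320) = -17.9618
k = A * exp(exponent) = 81291.9550 * exp(-17.9618) = 0.00128626 1/s


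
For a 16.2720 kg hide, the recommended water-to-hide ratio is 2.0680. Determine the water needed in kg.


Formula: Water = hide_weight * ratio
Substituting: Water = 16.2720 * 2.0680
Result: 33.6505 kg


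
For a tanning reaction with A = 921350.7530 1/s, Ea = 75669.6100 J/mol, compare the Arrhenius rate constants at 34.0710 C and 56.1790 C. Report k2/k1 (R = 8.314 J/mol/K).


T1 = 34.0710 + 273.15 = 307.2210 K; T2 = 56.1790 + 273.15 = 329.3290 K
k1 = A * exp(-Ea/(R*T1)) = 921350.7530 * exp(-75669.6100/(8.314*307.2210)) = 1.2543e-07 1/s
k2 = A * exp(-Ea/(R*T2)) = 921350.7530 * exp(-75669.6100/(8.314*329.3290)) = 9.1641e-07 1/s
k2/k1 = 9.1641e-07 / 1.2543e-07 = 7.3064


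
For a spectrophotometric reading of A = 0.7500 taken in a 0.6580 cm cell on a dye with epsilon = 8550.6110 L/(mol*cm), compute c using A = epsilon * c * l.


Formula: c = A / (epsilon * l)
Substituting: c = 0.7500 / (8550.6110 * 0.6580)
Result: 1.3330e-04 mol/L


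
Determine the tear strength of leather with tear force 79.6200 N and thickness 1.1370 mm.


Formula: Tear strength = force / thickness
Substituting: Tear strength = 79.6200 / 1.1370
Result: 70.0264 N/mm


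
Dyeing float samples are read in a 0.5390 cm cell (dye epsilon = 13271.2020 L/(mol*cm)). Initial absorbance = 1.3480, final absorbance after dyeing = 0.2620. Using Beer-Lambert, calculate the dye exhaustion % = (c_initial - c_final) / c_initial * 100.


c_initial = A_i / (epsilon * l) = 1.3480 / (13271.2020 * 0.5390) = 1.8845e-04 mol/L
c_final = A_f / (epsilon * l) = 0.2620 / (13271.2020 * 0.5390) = 3.6627e-05 mol/L
Exhaustion = (c_initial - c_final) / c_initial * 100 = (1.8845e-04 - 3.6627e-05) / 1.8845e-04 * 100 = 80.5638 %


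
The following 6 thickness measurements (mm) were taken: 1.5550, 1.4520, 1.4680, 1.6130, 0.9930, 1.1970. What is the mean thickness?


Formula: Average = sum / n
Substituting: Average = 8.2780 / 6
Result: 1.3797 mm


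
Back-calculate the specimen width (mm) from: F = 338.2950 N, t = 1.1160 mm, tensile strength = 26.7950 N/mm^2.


Formula: w = F / (TS * t)
Substituting: w = 338.2950 / (26.7950 * 1.1160)
Result: 11.3130 mm


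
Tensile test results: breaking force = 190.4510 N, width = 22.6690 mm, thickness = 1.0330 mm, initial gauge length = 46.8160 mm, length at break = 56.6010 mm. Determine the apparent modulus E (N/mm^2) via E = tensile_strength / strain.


TS = F / (w * t) = 190.4510 / (22.6690 * 1.0330) = 8.1330 N/mm^2
strain = (Lf - L0) / L0 = (56.6010 - 46.8160) / 46.8160 = 0.2090
E = TS / strain = 8.1330 / 0.2090 = 38.9120 N/mm^2


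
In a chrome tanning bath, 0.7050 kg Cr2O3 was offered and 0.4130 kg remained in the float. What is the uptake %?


Formula: Uptake = (offered - residual) / offered * 100
Substituting: Uptake = (0.7050 - 0.4130) / 0.7050 * 100
Result: 41.4184 %


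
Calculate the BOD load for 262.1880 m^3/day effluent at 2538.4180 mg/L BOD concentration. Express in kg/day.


Formula: BOD_load = volume * conc / 1000
Substituting: BOD_load = 262.1880 * 2538.4180 / 1000
Result: 665.5427 kg/day


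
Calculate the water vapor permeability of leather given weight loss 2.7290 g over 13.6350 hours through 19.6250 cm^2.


Formula: WVP = loss / (area * time)
Substituting: WVP = 2.7290 / (19.6250 * 13.6350)
Result: 0.0101986 g/(cm^2*hr)


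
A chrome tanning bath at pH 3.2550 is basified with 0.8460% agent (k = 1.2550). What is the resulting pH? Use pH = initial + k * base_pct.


Formula: pH_final = pH_initial + k * base_pct
Substituting: pH_final = 3.2550 + 1.2550 * 0.8460
Result: 4.3167


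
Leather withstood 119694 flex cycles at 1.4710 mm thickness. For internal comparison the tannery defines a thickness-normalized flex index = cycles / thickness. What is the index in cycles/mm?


Formula: Index = cycles / thickness
Substituting: Index = 119694 / 1.4710
Result: 81369.1366 cycles/mm


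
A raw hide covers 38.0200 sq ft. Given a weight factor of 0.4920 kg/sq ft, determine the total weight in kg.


Formula: Weight = area * weight_per_sqft
Substituting: Weight = 38.0200 * 0.4920
Result: 18.7058 kg


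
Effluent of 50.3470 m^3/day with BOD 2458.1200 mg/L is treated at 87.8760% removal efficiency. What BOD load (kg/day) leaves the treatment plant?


Load_in = volume * conc / 1000 = 50.3470 * 2458.1200 / 1000 = 123.7590 kg/day
Removed = Load_in * eff / 100 = 123.7590 * 87.8760 / 100 = 108.7544 kg/day
Load_out = Load_in - Removed = 123.7590 - 108.7544 = 15.0045 kg/day


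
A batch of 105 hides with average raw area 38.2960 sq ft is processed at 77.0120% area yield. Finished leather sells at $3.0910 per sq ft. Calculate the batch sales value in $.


Raw_total = N * avg_area = 105 * 38.2960 = 4021.0800 sq ft
Finished = Raw_total * yield / 100 = 4021.0800 * 77.0120 / 100 = 3096.7141 sq ft
Value = Finished * price = 3096.7141 * 3.0910 = 9571.9434 $


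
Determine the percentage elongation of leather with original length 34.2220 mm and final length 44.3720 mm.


Formula: Elongation = (Lf - L0) / L0 * 100
Substituting: Elongation = (44.3720 - 34.2220) / 34.2220 * 100
Result: 29.6593 %


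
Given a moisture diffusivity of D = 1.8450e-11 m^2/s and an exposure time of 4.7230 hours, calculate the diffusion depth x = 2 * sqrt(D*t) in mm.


t = 4.7230 hr * 3600 = 17002.8000 s
D * t = 1.8450e-11 * 17002.8000 = 3.1370e-07
x = 2 * sqrt(D*t) = 2 * sqrt(3.1370e-07) = 0.00112018 m = 1.1202 mm


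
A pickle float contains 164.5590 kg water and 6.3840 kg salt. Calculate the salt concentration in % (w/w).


Formula: Conc = salt / (water + salt) * 100
Substituting: Conc = 6.3840 / (164.5590 + 6.3840) * 100
Result: 3.7346 %


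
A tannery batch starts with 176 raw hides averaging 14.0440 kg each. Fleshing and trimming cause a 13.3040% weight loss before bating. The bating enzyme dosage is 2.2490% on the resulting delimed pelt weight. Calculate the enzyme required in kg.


Total_raw = N * avg_wt = 176 * 14.0440 = 2471.7440 kg
Substrate = Total_raw * (1 - loss/100) = 2471.7440 * (1 - 13.3040/100) = 2142.9032 kg
Enzyme = Substrate * pct / 100 = 2142.9032 * 2.2490 / 100 = 48.1939 kg


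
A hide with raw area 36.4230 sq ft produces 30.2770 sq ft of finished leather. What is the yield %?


Formula: Yield = finished / raw * 100
Substituting: Yield = 30.2770 / 36.4230 * 100
Result: 83.1260 %


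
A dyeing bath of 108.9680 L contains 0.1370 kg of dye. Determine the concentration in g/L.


Formula: Conc = dye_mass(kg) / volume(L) * 1000
Substituting: Conc = 0.1370 / 108.9680 * 1000
Result: 1.2572 g/L


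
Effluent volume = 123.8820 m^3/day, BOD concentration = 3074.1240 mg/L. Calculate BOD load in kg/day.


Formula: BOD_load = volume * conc / 1000
Substituting: BOD_load = 123.8820 * 3074.1240 / 1000
Result: 380.8286 kg/day


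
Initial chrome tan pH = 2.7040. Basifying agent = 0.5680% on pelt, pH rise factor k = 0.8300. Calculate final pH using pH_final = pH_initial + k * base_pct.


Formula: pH_final = pH_initial + k * base_pct
Substituting: pH_final = 2.7040 + 0.8300 * 0.5680
Result: 3.1754


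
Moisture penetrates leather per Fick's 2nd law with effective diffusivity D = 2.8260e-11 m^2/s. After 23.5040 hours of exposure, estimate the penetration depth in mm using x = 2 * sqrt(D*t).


t = 23.5040 hr * 3600 = 84614.4000 s
D * t = 2.8260e-11 * 84614.4000 = 2.3912e-06
x = 2 * sqrt(D*t) = 2 * sqrt(2.3912e-06) = 0.0030927 m = 3.0927 mm


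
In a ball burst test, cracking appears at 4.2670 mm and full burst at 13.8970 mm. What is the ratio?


Formula: Ratio = crack / burst
Substituting: Ratio = 4.2670 / 13.8970
Result: 0.3070


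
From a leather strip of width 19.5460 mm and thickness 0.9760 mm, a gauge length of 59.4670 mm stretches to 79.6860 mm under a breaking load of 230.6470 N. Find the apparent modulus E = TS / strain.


TS = F / (w * t) = 230.6470 / (19.5460 * 0.9760) = 12.0904 N/mm^2
strain = (Lf - L0) / L0 = (79.6860 - 59.4670) / 59.4670 = 0.3400
E = TS / strain = 12.0904 / 0.3400 = 35.5596 N/mm^2


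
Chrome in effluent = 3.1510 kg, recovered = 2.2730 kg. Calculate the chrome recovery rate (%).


Formula: Recovery = recovered / input * 100
Substituting: Recovery = 2.2730 / 3.1510 * 100
Result: 72.1358 %


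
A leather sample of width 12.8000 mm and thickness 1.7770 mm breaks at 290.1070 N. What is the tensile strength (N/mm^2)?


Formula: TS = force / (width * thickness)
Substituting: TS = 290.1070 / (12.8000 * 1.7770)
Result: 12.7544 N/mm^2


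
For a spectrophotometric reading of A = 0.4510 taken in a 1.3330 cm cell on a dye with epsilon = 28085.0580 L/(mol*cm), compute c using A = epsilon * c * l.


Formula: c = A / (epsilon * l)
Substituting: c = 0.4510 / (28085.0580 * 1.3330)
Result: 1.2047e-05 mol/L


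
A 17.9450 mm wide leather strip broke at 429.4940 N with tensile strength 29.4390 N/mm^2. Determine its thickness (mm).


Formula: t = F / (TS * w)
Substituting: t = 429.4940 / (29.4390 * 17.9450)
Result: 0.8130 mm


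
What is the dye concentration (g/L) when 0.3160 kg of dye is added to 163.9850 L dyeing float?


Formula: Conc = dye_mass(kg) / volume(L) * 1000
Substituting: Conc = 0.3160 / 163.9850 * 1000
Result: 1.9270 g/L


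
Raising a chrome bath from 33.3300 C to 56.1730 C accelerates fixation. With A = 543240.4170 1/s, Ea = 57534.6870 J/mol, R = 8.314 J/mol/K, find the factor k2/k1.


T1 = 33.3300 + 273.15 = 306.4800 K; T2 = 56.1730 + 273.15 = 329.3230 K
k1 = A * exp(-Ea/(R*T1)) = 543240.4170 * exp(-57534.6870/(8.314*306.4800)) = 8.4872e-05 1/s
k2 = A * exp(-Ea/(R*T2)) = 543240.4170 * exp(-57534.6870/(8.314*329.3230)) = 4.0641e-04 1/s
k2/k1 = 4.0641e-04 / 8.4872e-05 = 4.7884


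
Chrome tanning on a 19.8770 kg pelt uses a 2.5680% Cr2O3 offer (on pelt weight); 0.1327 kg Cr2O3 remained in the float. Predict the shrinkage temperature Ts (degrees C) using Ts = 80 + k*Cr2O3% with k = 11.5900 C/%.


Offered = pelt * offer_pct / 100 = 19.8770 * 2.5680 / 100 = 0.5104 kg
Uptake = offered - residual = 0.5104 - 0.1327 = 0.3777 kg
Cr2O3% on pelt = uptake / pelt * 100 = 0.3777 / 19.8770 * 100 = 1.9004 %
Ts = 80 + k * Cr2O3% = 80 + 11.5900 * 1.9004 = 102.0256 C


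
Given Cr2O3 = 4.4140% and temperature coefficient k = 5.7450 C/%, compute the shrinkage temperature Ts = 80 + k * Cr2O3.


Formula: Ts = 80 + k * Cr2O3
Substituting: Ts = 80 + 5.7450 * 4.4140
Result: 105.3584 C


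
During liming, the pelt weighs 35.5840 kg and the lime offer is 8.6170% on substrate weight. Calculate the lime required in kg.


Formula: Lime = substrate * pct / 100
Substituting: Lime = 35.5840 * 8.6170 / 100
Result: 3.0663 kg


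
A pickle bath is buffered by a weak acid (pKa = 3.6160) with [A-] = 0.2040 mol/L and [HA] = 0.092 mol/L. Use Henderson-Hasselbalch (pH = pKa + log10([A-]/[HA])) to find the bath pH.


ratio = [A-] / [HA] = 0.2040 / 0.092 = 2.2174
log10(ratio) = 0.3458
pH = pKa + log10(ratio) = 3.6160 + 0.3458 = 3.9618


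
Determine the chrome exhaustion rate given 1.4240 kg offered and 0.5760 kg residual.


Formula: Uptake = (offered - residual) / offered * 100
Substituting: Uptake = (1.4240 - 0.5760) / 1.4240 * 100
Result: 59.5506 %


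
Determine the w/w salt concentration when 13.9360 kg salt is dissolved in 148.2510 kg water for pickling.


Formula: Conc = salt / (water + salt) * 100
Substituting: Conc = 13.9360 / (148.2510 + 13.9360) * 100
Result: 8.5926 %


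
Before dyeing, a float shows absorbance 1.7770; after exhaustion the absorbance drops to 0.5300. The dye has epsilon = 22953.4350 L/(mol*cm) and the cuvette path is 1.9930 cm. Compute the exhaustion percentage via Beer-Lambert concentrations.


c_initial = A_i / (epsilon * l) = 1.7770 / (22953.4350 * 1.9930) = 3.8845e-05 mol/L
c_final = A_f / (epsilon * l) = 0.5300 / (22953.4350 * 1.9930) = 1.1586e-05 mol/L
Exhaustion = (c_initial - c_final) / c_initial * 100 = (3.8845e-05 - 1.1586e-05) / 3.8845e-05 * 100 = 70.1745 %


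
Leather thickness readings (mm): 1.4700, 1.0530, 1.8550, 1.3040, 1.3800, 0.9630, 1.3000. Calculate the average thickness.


Formula: Average = sum / n
Substituting: Average = 9.3250 / 7
Result: 1.3321 mm


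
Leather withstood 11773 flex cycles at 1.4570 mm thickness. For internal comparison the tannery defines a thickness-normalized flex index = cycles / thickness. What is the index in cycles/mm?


Formula: Index = cycles / thickness
Substituting: Index = 11773 / 1.4570
Result: 8080.3020 cycles/mm


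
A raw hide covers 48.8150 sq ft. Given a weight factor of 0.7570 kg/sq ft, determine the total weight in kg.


Formula: Weight = area * weight_per_sqft
Substituting: Weight = 48.8150 * 0.7570
Result: 36.9530 kg


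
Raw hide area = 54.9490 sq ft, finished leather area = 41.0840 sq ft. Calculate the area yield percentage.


Formula: Yield = finished / raw * 100
Substituting: Yield = 41.0840 / 54.9490 * 100
Result: 74.7675 %


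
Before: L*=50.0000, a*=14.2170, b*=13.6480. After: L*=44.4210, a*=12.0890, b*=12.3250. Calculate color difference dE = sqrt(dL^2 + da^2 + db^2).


dL = -5.5790, da = -2.1280, db = -1.3230
dE = sqrt((-5.5790)^2 + (-2.1280)^2 + (-1.3230)^2) = 6.1159


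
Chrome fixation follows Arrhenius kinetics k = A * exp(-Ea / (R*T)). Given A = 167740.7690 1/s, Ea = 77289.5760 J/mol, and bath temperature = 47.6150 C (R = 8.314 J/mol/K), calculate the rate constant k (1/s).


T_K = T_C + 273.15 = 47.6150 + 273.15 = 320.7650 K
exponent = -Ea / (R * T_K) = -77289.5760 / (8.314 * 320.7650) = -28.9817
k = A * exp(exponent) = 167740.7690 * exp(-28.9817) = 4.3455e-08 1/s


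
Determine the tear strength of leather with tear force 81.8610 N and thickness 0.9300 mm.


Formula: Tear strength = force / thickness
Substituting: Tear strength = 81.8610 / 0.9300
Result: 88.0226 N/mm


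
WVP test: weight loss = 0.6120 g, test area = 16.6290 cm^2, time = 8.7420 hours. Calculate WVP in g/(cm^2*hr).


Formula: WVP = loss / (area * time)
Substituting: WVP = 0.6120 / (16.6290 * 8.7420)
Result: 0.00420993 g/(cm^2*hr)


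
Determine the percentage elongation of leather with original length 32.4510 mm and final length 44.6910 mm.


Formula: Elongation = (Lf - L0) / L0 * 100
Substituting: Elongation = (44.6910 - 32.4510) / 32.4510 * 100
Result: 37.7184 %


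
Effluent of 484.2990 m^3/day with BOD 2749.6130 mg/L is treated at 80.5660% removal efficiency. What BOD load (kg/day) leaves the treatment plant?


Load_in = volume * conc / 1000 = 484.2990 * 2749.6130 / 1000 = 1331.6348 kg/day
Removed = Load_in * eff / 100 = 1331.6348 * 80.5660 / 100 = 1072.8449 kg/day
Load_out = Load_in - Removed = 1331.6348 - 1072.8449 = 258.7899 kg/day


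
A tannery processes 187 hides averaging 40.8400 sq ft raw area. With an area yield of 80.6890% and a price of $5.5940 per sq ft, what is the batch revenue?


Raw_total = N * avg_area = 187 * 40.8400 = 7637.0800 sq ft
Finished = Raw_total * yield / 100 = 7637.0800 * 80.6890 / 100 = 6162.2835 sq ft
Value = Finished * price = 6162.2835 * 5.5940 = 34471.8138 $


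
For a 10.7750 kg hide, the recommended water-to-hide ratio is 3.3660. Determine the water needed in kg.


Formula: Water = hide_weight * ratio
Substituting: Water = 10.7750 * 3.3660
Result: 36.2687 kg


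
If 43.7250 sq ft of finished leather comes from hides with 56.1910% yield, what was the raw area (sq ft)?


Formula: raw = finished * 100 / yield
Substituting: raw = 43.7250 * 100 / 56.1910
Result: 77.8150 sq ft


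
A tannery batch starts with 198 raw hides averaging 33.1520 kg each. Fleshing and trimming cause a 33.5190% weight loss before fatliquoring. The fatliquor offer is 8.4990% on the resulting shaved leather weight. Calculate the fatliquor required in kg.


Total_raw = N * avg_wt = 198 * 33.1520 = 6564.0960 kg
Substrate = Total_raw * (1 - loss/100) = 6564.0960 * (1 - 33.5190/100) = 4363.8767 kg
Fat = Substrate * pct / 100 = 4363.8767 * 8.4990 / 100 = 370.8859 kg


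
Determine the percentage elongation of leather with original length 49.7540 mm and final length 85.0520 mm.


Formula: Elongation = (Lf - L0) / L0 * 100
Substituting: Elongation = (85.0520 - 49.7540) / 49.7540 * 100
Result: 70.9450 %


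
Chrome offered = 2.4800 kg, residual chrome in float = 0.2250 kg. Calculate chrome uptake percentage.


Formula: Uptake = (offered - residual) / offered * 100
Substituting: Uptake = (2.4800 - 0.2250) / 2.4800 * 100
Result: 90.9274 %


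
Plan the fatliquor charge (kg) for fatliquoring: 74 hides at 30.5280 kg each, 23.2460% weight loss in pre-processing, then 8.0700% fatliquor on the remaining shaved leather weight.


Total_raw = N * avg_wt = 74 * 30.5280 = 2259.0720 kg
Substrate = Total_raw * (1 - loss/100) = 2259.0720 * (1 - 23.2460/100) = 1733.9281 kg
Fat = Substrate * pct / 100 = 1733.9281 * 8.0700 / 100 = 139.9280 kg


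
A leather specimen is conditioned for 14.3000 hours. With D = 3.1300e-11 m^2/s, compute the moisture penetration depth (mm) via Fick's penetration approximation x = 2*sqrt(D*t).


t = 14.3000 hr * 3600 = 51480.0000 s
D * t = 3.1300e-11 * 51480.0000 = 1.6113e-06
x = 2 * sqrt(D*t) = 2 * sqrt(1.6113e-06) = 0.00253876 m = 2.5388 mm


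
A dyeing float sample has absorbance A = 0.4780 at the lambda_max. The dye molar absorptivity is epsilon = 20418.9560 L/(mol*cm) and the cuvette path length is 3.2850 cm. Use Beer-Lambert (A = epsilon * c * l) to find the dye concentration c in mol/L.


Formula: c = A / (epsilon * l)
Substituting: c = 0.4780 / (20418.9560 * 3.2850)
Result: 7.1262e-06 mol/L


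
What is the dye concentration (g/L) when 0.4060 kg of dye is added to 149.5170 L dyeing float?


Formula: Conc = dye_mass(kg) / volume(L) * 1000
Substituting: Conc = 0.4060 / 149.5170 * 1000
Result: 2.7154 g/L


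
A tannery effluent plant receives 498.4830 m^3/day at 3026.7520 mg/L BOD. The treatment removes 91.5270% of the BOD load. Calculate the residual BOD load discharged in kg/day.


Load_in = volume * conc / 1000 = 498.4830 * 3026.7520 / 1000 = 1508.7844 kg/day
Removed = Load_in * eff / 100 = 1508.7844 * 91.5270 / 100 = 1380.9451 kg/day
Load_out = Load_in - Removed = 1508.7844 - 1380.9451 = 127.8393 kg/day


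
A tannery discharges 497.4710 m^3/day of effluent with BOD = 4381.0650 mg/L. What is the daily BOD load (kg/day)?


Formula: BOD_load = volume * conc / 1000
Substituting: BOD_load = 497.4710 * 4381.0650 / 1000
Result: 2179.4528 kg/day


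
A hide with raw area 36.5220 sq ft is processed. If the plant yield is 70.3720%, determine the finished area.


Formula: finished = raw * yield / 100
Substituting: finished = 36.5220 * 70.3720 / 100
Result: 25.7013 sq ft


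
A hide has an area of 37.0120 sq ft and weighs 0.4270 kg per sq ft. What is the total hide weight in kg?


Formula: Weight = area * weight_per_sqft
Substituting: Weight = 37.0120 * 0.4270
Result: 15.8041 kg


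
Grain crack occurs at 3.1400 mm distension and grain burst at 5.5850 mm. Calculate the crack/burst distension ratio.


Formula: Ratio = crack / burst
Substituting: Ratio = 3.1400 / 5.5850
Result: 0.5622


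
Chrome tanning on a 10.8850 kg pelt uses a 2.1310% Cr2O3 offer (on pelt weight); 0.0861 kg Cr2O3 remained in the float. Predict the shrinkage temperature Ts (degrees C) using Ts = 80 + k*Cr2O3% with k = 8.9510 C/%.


Offered = pelt * offer_pct / 100 = 10.8850 * 2.1310 / 100 = 0.2320 kg
Uptake = offered - residual = 0.2320 - 0.0861 = 0.1459 kg
Cr2O3% on pelt = uptake / pelt * 100 = 0.1459 / 10.8850 * 100 = 1.3400 %
Ts = 80 + k * Cr2O3% = 80 + 8.9510 * 1.3400 = 91.9944 C


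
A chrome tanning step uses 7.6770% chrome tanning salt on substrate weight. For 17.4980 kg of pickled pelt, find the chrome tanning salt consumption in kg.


Formula: Chrome = substrate * pct / 100
Substituting: Chrome = 17.4980 * 7.6770 / 100
Result: 1.3433 kg


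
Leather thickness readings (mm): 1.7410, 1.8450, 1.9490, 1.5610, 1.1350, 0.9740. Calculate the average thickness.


Formula: Average = sum / n
Substituting: Average = 9.2050 / 6
Result: 1.5342 mm


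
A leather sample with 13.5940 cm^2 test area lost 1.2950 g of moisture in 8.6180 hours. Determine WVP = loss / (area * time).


Formula: WVP = loss / (area * time)
Substituting: WVP = 1.2950 / (13.5940 * 8.6180)
Result: 0.0110539 g/(cm^2*hr)


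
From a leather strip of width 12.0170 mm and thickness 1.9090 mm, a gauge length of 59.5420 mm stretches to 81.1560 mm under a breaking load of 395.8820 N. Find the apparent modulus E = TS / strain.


TS = F / (w * t) = 395.8820 / (12.0170 * 1.9090) = 17.2569 N/mm^2
strain = (Lf - L0) / L0 = (81.1560 - 59.5420) / 59.5420 = 0.3630
E = TS / strain = 17.2569 / 0.3630 = 47.5392 N/mm^2


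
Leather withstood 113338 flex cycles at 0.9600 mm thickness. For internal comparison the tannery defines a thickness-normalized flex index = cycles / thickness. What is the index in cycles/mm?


Formula: Index = cycles / thickness
Substituting: Index = 113338 / 0.9600
Result: 118060.4167 cycles/mm


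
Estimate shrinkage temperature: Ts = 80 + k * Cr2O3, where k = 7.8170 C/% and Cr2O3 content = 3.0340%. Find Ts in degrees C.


Formula: Ts = 80 + k * Cr2O3
Substituting: Ts = 80 + 7.8170 * 3.0340
Result: 103.7168 C


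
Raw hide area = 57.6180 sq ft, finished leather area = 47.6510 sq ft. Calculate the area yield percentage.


Formula: Yield = finished / raw * 100
Substituting: Yield = 47.6510 / 57.6180 * 100
Result: 82.7016 %


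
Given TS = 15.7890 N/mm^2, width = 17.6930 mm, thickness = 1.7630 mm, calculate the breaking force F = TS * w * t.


Formula: F = TS * w * t
Substituting: F = 15.7890 * 17.6930 * 1.7630
Result: 492.5025 N


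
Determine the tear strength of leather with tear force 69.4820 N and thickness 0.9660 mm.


Formula: Tear strength = force / thickness
Substituting: Tear strength = 69.4820 / 0.9660
Result: 71.9275 N/mm


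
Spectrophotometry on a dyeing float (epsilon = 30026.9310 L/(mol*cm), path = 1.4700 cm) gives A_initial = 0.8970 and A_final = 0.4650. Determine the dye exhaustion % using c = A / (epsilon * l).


c_initial = A_i / (epsilon * l) = 0.8970 / (30026.9310 * 1.4700) = 2.0322e-05 mol/L
c_final = A_f / (epsilon * l) = 0.4650 / (30026.9310 * 1.4700) = 1.0535e-05 mol/L
Exhaustion = (c_initial - c_final) / c_initial * 100 = (2.0322e-05 - 1.0535e-05) / 2.0322e-05 * 100 = 48.1605 %


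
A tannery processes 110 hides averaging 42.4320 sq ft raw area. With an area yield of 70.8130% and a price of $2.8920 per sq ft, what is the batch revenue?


Raw_total = N * avg_area = 110 * 42.4320 = 4667.5200 sq ft
Finished = Raw_total * yield / 100 = 4667.5200 * 70.8130 / 100 = 3305.2109 sq ft
Value = Finished * price = 3305.2109 * 2.8920 = 9558.6700 $


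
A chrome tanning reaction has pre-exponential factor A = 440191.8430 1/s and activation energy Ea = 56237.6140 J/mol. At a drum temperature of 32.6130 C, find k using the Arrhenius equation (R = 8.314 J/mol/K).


T_K = T_C + 273.15 = 32.6130 + 273.15 = 305.7630 K
exponent = -Ea / (R * T_K) = -56237.6140 / (8.314 * 305.7630) = -22.1224
k = A * exp(exponent) = 440191.8430 * exp(-22.1224) = 1.0865e-04 1/s


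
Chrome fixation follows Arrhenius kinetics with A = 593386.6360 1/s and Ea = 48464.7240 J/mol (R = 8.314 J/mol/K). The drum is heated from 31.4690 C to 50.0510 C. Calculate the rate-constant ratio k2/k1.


T1 = 31.4690 + 273.15 = 304.6190 K; T2 = 50.0510 + 273.15 = 323.2010 K
k1 = A * exp(-Ea/(R*T1)) = 593386.6360 * exp(-48464.7240/(8.314*304.6190)) = 0.00290091 1/s
k2 = A * exp(-Ea/(R*T2)) = 593386.6360 * exp(-48464.7240/(8.314*323.2010)) = 0.0087167 1/s
k2/k1 = 0.0087167 / 0.00290091 = 3.0048


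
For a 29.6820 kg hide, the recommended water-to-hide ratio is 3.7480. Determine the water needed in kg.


Formula: Water = hide_weight * ratio
Substituting: Water = 29.6820 * 3.7480
Result: 111.2481 kg


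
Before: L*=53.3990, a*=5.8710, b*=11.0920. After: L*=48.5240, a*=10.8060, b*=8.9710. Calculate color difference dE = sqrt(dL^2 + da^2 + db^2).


dL = -4.8750, da = 4.9350, db = -2.1210
dE = sqrt((-4.8750)^2 + 4.9350^2 + (-2.1210)^2) = 7.2539


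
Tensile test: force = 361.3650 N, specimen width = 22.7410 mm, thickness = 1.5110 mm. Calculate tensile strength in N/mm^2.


Formula: TS = force / (width * thickness)
Substituting: TS = 361.3650 / (22.7410 * 1.5110)
Result: 10.5165 N/mm^2


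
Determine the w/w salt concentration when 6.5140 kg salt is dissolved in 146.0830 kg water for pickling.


Formula: Conc = salt / (water + salt) * 100
Substituting: Conc = 6.5140 / (146.0830 + 6.5140) * 100
Result: 4.2688 %


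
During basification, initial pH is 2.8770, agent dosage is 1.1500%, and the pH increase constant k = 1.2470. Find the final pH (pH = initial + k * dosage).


Formula: pH_final = pH_initial + k * base_pct
Substituting: pH_final = 2.8770 + 1.2470 * 1.1500
Result: 4.3110


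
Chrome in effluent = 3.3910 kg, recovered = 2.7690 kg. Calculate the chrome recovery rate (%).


Formula: Recovery = recovered / input * 100
Substituting: Recovery = 2.7690 / 3.3910 * 100
Result: 81.6573 %


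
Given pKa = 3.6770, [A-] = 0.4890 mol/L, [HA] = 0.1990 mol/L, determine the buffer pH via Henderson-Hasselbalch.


ratio = [A-] / [HA] = 0.4890 / 0.1990 = 2.4573
log10(ratio) = 0.3905
pH = pKa + log10(ratio) = 3.6770 + 0.3905 = 4.0675


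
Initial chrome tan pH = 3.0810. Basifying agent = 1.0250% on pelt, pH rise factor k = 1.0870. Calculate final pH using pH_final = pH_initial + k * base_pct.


Formula: pH_final = pH_initial + k * base_pct
Substituting: pH_final = 3.0810 + 1.0870 * 1.0250
Result: 4.1952


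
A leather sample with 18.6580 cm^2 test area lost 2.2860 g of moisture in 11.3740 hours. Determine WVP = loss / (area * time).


Formula: WVP = loss / (area * time)
Substituting: WVP = 2.2860 / (18.6580 * 11.3740)
Result: 0.010772 g/(cm^2*hr)


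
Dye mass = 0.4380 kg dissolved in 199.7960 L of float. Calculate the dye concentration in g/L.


Formula: Conc = dye_mass(kg) / volume(L) * 1000
Substituting: Conc = 0.4380 / 199.7960 * 1000
Result: 2.1922 g/L


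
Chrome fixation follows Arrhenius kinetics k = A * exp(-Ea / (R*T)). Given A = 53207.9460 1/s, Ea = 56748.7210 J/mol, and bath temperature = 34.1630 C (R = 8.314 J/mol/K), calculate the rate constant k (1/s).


T_K = T_C + 273.15 = 34.1630 + 273.15 = 307.3130 K
exponent = -Ea / (R * T_K) = -56748.7210 / (8.314 * 307.3130) = -22.2108
k = A * exp(exponent) = 53207.9460 * exp(-22.2108) = 1.2021e-05 1/s


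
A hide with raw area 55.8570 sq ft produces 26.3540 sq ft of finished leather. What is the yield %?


Formula: Yield = finished / raw * 100
Substituting: Yield = 26.3540 / 55.8570 * 100
Result: 47.1812 %


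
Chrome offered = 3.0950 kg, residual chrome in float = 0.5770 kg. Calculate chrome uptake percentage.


Formula: Uptake = (offered - residual) / offered * 100
Substituting: Uptake = (3.0950 - 0.5770) / 3.0950 * 100
Result: 81.3570 %


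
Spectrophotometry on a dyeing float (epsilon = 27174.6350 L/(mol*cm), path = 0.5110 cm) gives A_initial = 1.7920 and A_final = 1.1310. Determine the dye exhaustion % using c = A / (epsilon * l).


c_initial = A_i / (epsilon * l) = 1.7920 / (27174.6350 * 0.5110) = 1.2905e-04 mol/L
c_final = A_f / (epsilon * l) = 1.1310 / (27174.6350 * 0.5110) = 8.1448e-05 mol/L
Exhaustion = (c_initial - c_final) / c_initial * 100 = (1.2905e-04 - 8.1448e-05) / 1.2905e-04 * 100 = 36.8862 %


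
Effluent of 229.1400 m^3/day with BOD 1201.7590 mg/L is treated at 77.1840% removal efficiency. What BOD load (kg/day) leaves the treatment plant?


Load_in = volume * conc / 1000 = 229.1400 * 1201.7590 / 1000 = 275.3711 kg/day
Removed = Load_in * eff / 100 = 275.3711 * 77.1840 / 100 = 212.5424 kg/day
Load_out = Load_in - Removed = 275.3711 - 212.5424 = 62.8287 kg/day


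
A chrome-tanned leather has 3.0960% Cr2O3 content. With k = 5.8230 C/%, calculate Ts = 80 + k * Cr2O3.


Formula: Ts = 80 + k * Cr2O3
Substituting: Ts = 80 + 5.8230 * 3.0960
Result: 98.0280 C


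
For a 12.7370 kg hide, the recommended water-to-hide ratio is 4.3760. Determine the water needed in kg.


Formula: Water = hide_weight * ratio
Substituting: Water = 12.7370 * 4.3760
Result: 55.7371 kg


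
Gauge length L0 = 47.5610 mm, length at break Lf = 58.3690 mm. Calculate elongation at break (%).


Formula: Elongation = (Lf - L0) / L0 * 100
Substituting: Elongation = (58.3690 - 47.5610) / 47.5610 * 100
Result: 22.7245 %


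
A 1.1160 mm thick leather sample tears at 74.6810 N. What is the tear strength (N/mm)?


Formula: Tear strength = force / thickness
Substituting: Tear strength = 74.6810 / 1.1160
Result: 66.9185 N/mm


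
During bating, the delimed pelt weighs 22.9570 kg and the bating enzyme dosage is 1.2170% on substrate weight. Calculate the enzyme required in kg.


Formula: Enzyme = substrate * pct / 100
Substituting: Enzyme = 22.9570 * 1.2170 / 100
Result: 0.2794 kg


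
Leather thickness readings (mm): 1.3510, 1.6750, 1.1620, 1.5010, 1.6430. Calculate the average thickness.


Formula: Average = sum / n
Substituting: Average = 7.3320 / 5
Result: 1.4664 mm


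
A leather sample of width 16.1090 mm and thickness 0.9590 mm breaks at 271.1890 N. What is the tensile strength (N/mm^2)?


Formula: TS = force / (width * thickness)
Substituting: TS = 271.1890 / (16.1090 * 0.9590)
Result: 17.5544 N/mm^2


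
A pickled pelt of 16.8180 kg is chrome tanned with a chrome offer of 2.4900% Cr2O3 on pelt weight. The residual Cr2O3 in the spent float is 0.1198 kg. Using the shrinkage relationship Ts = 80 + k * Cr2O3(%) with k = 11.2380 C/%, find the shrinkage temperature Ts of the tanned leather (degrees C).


Offered = pelt * offer_pct / 100 = 16.8180 * 2.4900 / 100 = 0.4188 kg
Uptake = offered - residual = 0.4188 - 0.1198 = 0.2990 kg
Cr2O3% on pelt = uptake / pelt * 100 = 0.2990 / 16.8180 * 100 = 1.7777 %
Ts = 80 + k * Cr2O3% = 80 + 11.2380 * 1.7777 = 99.9774 C


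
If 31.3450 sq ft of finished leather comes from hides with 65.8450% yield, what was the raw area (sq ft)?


Formula: raw = finished * 100 / yield
Substituting: raw = 31.3450 * 100 / 65.8450
Result: 47.6042 sq ft


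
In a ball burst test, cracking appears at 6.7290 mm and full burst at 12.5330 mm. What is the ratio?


Formula: Ratio = crack / burst
Substituting: Ratio = 6.7290 / 12.5330
Result: 0.5369
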